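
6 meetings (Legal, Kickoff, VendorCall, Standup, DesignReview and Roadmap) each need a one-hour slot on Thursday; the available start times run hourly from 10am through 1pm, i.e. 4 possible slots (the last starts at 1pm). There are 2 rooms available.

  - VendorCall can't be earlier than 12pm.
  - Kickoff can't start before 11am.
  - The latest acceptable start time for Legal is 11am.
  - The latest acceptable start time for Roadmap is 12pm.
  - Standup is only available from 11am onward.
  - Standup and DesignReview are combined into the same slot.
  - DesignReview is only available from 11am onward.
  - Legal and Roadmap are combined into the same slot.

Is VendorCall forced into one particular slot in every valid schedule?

No

VendorCall can be 12pm (e.g. VendorCall=12pm; Roadmap=10am; Kickoff=11am; Standup=1pm; Legal=10am; DesignReview=1pm) or 1pm (e.g. Standup -> 12pm; Roadmap -> 10am; Kickoff -> 11am; VendorCall -> 1pm; DesignReview -> 12pm; Legal -> 10am).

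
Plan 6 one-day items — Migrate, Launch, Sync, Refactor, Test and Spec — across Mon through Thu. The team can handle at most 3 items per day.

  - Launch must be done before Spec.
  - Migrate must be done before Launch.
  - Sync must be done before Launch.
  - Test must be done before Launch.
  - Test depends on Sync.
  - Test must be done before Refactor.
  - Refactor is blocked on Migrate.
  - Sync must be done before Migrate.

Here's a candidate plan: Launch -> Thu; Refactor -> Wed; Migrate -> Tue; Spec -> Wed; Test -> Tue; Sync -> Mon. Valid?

Migrate must be done before Launch — holds.
Sync must be done before Launch — holds.
Sync must be done before Migrate — holds.
Launch must be done before Spec — violated.
Test depends on Sync — holds.
Test must be done before Launch — holds.
Refactor is blocked on Migrate — holds.
Test must be done before Refactor — holds.
The team can handle at most 3 items per day — holds.

No — it violates: Launch must be done before Spec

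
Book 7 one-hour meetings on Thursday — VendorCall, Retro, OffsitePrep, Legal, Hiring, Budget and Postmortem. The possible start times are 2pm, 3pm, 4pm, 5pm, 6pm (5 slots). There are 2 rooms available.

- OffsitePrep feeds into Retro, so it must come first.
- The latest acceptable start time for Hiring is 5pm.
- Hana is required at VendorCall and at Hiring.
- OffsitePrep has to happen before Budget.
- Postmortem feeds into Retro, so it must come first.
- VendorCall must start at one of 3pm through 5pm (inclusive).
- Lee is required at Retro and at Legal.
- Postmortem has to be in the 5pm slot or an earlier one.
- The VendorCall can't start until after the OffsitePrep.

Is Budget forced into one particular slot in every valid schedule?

No

Budget can be 3pm (e.g. VendorCall=3pm, Legal=5pm, Postmortem=2pm, OffsitePrep=2pm, Budget=3pm, Retro=4pm, Hiring=4pm) or 4pm (e.g. Postmortem in 2pm; Hiring in 4pm; Legal in 5pm; Retro in 3pm; VendorCall in 3pm; Budget in 4pm; OffsitePrep in 2pm).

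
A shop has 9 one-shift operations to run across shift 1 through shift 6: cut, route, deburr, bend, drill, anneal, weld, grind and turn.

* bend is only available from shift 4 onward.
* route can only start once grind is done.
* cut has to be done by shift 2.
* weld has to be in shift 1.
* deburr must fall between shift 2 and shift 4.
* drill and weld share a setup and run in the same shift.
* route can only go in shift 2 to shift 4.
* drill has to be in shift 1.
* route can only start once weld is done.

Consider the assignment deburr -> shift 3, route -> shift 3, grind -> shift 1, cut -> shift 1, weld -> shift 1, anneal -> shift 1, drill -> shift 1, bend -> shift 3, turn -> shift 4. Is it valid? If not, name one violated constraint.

No — it violates: bend is only available from shift 4 onward

weld has to be in shift 1 — holds.
deburr must fall between shift 2 and shift 4 — holds.
cut has to be done by shift 2 — holds.
route can only start once grind is done — holds.
bend is only available from shift 4 onward — violated.
drill and weld share a setup and run in the same shift — holds.
drill has to be in shift 1 — holds.
route can only start once weld is done — holds.
route can only go in shift 2 to shift 4 — holds.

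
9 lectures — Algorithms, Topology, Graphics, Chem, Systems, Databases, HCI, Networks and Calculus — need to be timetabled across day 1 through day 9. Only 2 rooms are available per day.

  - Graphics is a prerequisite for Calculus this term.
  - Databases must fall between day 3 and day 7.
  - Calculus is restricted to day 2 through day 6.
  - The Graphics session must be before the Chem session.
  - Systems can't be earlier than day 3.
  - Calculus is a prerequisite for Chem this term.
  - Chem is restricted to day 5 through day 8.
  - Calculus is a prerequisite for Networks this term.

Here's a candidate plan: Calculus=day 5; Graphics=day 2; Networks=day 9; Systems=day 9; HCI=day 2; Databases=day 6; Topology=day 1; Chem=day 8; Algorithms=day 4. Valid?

Yes

Graphics is a prerequisite for Calculus this term — holds.
Databases must fall between day 3 and day 7 — holds.
Calculus is restricted to day 2 through day 6 — holds.
Calculus is a prerequisite for Networks this term — holds.
The Graphics session must be before the Chem session — holds.
Systems can't be earlier than day 3 — holds.
Only 2 rooms are available per day — holds.
Chem is restricted to day 5 through day 8 — holds.
Calculus is a prerequisite for Chem this term — holds.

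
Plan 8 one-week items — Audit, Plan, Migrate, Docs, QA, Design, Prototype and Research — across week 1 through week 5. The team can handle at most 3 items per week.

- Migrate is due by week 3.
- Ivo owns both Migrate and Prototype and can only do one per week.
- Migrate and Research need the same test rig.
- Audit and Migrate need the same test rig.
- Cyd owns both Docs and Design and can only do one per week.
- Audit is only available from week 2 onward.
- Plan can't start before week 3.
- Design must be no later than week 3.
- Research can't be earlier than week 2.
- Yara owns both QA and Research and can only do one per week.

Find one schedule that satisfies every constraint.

QA -> week 1, Migrate -> week 1, Audit -> week 2, Docs -> week 2, Prototype -> week 3, Design -> week 1, Plan -> week 3, Research -> week 2

Checking: Migrate(week 1) != Prototype(week 3); Audit(week 2) != Migrate(week 1); Migrate(week 1) != Research(week 2); QA(week 1) != Research(week 2); Docs(week 2) != Design(week 1); Audit=week 2 in [week 2,week 5]; Migrate=week 1 in [week 1,week 3]; Design=week 1 in [week 1,week 3]; Research=week 2 in [week 2,week 5]; Plan=week 3 in [week 3,week 5]; max 3 per week (cap 3).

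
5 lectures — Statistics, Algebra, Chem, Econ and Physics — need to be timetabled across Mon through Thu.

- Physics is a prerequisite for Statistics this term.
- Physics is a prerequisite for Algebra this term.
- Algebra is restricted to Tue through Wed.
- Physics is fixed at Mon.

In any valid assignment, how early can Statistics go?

Precedence pushes Statistics to at least Tue.
Statistics at Tue is achievable: Statistics=Tue; Physics=Mon; Algebra=Tue; Econ=Mon; Chem=Mon.

Tue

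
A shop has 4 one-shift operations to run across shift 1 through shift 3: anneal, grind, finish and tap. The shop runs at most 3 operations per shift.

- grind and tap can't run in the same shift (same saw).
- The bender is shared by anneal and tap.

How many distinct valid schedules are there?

Splitting on anneal: it can be shift 1 (12), shift 2 (12), shift 3 (12). Listing each branch's schedules as (grind, finish, tap) by shift number:
anneal=shift 1: (1,1,2) (1,1,3) (1,2,2) (1,2,3) (1,3,2) (1,3,3) (2,1,3) (2,2,3) (2,3,3) (3,1,2) (3,2,2) (3,3,2) — 12.
anneal=shift 2: (1,1,3) (1,2,3) (1,3,3) (2,1,1) (2,1,3) (2,2,1) (2,2,3) (2,3,1) (2,3,3) (3,1,1) (3,2,1) (3,3,1) — 12.
anneal=shift 3: (1,1,2) (1,2,2) (1,3,2) (2,1,1) (2,2,1) (2,3,1) (3,1,1) (3,1,2) (3,2,1) (3,2,2) (3,3,1) (3,3,2) — 12.
Summing: 12 + 12 + 12 = 36.

36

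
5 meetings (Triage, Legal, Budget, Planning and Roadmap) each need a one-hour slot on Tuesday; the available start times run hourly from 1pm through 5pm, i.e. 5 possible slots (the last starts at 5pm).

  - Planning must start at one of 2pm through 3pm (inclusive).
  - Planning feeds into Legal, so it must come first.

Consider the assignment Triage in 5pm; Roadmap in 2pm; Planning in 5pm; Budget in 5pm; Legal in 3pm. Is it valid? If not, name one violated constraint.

Invalid. Planning feeds into Legal, so it must come first.

Planning must start at one of 2pm through 3pm (inclusive) — violated.
Planning feeds into Legal, so it must come first — violated.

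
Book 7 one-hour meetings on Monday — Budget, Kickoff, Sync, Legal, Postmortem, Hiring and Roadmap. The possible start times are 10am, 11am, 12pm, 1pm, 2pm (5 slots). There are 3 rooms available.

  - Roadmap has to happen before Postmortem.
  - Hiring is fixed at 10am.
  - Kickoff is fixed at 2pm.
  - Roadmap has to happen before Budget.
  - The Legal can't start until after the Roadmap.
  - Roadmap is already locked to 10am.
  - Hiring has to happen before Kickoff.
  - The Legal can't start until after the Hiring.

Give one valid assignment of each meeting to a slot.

Postmortem in 11am; Roadmap in 10am; Budget in 11am; Legal in 11am; Kickoff in 2pm; Sync in 10am; Hiring in 10am

Checking: Roadmap(10am) before Postmortem(11am); Hiring(10am) before Legal(11am); Roadmap(10am) before Legal(11am); Roadmap(10am) before Budget(11am); Hiring(10am) before Kickoff(2pm); Hiring=10am in [10am,10am]; Kickoff=2pm in [2pm,2pm]; Roadmap=10am in [10am,10am]; max 3 per slot (cap 3).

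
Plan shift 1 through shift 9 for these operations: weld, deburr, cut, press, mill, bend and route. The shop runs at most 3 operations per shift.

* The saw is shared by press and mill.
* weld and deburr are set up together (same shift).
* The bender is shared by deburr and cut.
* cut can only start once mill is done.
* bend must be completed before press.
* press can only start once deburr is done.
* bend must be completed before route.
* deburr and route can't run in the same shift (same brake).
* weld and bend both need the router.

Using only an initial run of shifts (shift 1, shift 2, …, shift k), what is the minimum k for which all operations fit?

The precedence chain requires at least 2 distinct shifts.
With at most 3 per shift and 7 operations, at least 3 shifts are needed.
3 works (last occupied shift: shift 3): for example mill in shift 1, press in shift 3, route in shift 3, bend in shift 1, deburr in shift 2, cut in shift 3, weld in shift 2.

3 shifts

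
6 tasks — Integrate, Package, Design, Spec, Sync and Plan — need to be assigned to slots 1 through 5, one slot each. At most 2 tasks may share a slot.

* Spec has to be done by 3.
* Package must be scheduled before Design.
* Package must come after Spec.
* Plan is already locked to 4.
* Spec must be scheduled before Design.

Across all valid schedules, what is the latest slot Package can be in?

4

Precedence pushes Package to at least 2; downstream work caps Package at 4.
Package at 4 is achievable: Design in 5; Integrate in 1; Plan in 4; Sync in 2; Package in 4; Spec in 1.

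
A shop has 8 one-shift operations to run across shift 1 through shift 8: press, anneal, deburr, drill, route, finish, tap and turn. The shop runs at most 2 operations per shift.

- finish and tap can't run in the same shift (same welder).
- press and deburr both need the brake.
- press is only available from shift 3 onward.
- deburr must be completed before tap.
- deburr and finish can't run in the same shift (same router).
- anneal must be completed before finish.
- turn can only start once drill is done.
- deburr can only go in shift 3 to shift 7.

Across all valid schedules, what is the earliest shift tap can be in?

shift 4

Precedence pushes tap to at least shift 4.
tap at shift 4 is achievable: anneal=shift 1, turn=shift 2, route=shift 3, press=shift 4, tap=shift 4, finish=shift 2, deburr=shift 3, drill=shift 1.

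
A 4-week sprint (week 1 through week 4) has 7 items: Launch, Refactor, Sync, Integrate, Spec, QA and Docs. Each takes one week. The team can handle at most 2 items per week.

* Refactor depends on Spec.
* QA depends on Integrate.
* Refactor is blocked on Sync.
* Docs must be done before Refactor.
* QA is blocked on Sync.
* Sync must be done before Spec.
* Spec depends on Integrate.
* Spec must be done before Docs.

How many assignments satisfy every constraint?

Splitting on Launch: it can be week 2 (2), week 3 (2), week 4 (2). Listing each branch's schedules as (Refactor, Sync, Integrate, Spec, QA, Docs) by week number:
Launch=week 2: (4,1,1,2,3,3) (4,1,1,2,4,3) — 2.
Launch=week 3: (4,1,1,2,2,3) (4,1,1,2,4,3) — 2.
Launch=week 4: (4,1,1,2,2,3) (4,1,1,2,3,3) — 2.
Summing: 2 + 2 + 2 = 6.

6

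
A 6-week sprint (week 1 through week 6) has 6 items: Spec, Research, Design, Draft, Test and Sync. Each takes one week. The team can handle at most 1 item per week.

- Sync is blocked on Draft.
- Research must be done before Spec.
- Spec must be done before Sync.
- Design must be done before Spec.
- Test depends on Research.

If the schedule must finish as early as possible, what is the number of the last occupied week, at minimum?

week 6

The precedence chain requires at least 3 distinct weeks.
With at most 1 per week and 6 tasks, at least 6 weeks are needed.
6 works (last occupied week: week 6): for example Spec in week 3, Design in week 2, Research in week 1, Test in week 6, Draft in week 4, Sync in week 5.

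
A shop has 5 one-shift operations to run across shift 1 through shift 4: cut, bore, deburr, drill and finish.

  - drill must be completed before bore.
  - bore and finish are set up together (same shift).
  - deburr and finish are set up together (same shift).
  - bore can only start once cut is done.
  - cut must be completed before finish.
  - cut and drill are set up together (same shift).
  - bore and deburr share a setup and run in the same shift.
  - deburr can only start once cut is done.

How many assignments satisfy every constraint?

6

Splitting on cut: it can be shift 1 (3), shift 2 (2), shift 3 (1). Listing each branch's schedules as (bore, deburr, drill, finish) by shift number:
cut=shift 1: (2,2,1,2) (3,3,1,3) (4,4,1,4) — 3.
cut=shift 2: (3,3,2,3) (4,4,2,4) — 2.
cut=shift 3: (4,4,3,4) — 1.
Summing: 3 + 2 + 1 = 6.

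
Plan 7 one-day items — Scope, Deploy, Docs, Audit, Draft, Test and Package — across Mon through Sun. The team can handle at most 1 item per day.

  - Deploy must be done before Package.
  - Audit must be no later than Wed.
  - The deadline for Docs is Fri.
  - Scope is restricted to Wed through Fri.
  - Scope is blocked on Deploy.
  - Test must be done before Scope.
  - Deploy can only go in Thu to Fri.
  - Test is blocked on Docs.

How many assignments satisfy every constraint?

6

Splitting on Docs: it can be Mon (4), Tue (2). Listing each branch's schedules as (Scope, Deploy, Audit, Draft, Test, Package):
Docs=Mon: (Fri,Thu,Tue,Sat,Wed,Sun) (Fri,Thu,Tue,Sun,Wed,Sat) (Fri,Thu,Wed,Sat,Tue,Sun) (Fri,Thu,Wed,Sun,Tue,Sat) — 4.
Docs=Tue: (Fri,Thu,Mon,Sat,Wed,Sun) (Fri,Thu,Mon,Sun,Wed,Sat) — 2.
Summing: 4 + 2 = 6.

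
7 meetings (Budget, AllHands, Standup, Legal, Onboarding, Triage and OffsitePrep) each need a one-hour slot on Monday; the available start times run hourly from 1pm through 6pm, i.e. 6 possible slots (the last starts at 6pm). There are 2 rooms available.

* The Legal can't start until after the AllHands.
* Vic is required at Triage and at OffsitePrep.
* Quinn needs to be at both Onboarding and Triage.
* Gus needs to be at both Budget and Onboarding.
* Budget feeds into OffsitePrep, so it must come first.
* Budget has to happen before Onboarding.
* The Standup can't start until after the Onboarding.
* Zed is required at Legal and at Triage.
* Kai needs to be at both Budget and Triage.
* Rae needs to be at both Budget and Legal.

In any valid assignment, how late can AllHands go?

Downstream work caps AllHands at 5pm.
AllHands at 5pm is achievable: OffsitePrep -> 2pm, Budget -> 1pm, Standup -> 3pm, Onboarding -> 2pm, Legal -> 6pm, AllHands -> 5pm, Triage -> 3pm.

5pm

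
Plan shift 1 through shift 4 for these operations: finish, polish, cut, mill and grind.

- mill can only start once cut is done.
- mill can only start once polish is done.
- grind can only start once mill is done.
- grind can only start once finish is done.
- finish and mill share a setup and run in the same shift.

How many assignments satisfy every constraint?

6

Splitting on finish: it can be shift 2 (2), shift 3 (4). Listing each branch's schedules as (polish, cut, mill, grind) by shift number:
finish=shift 2: (1,1,2,3) (1,1,2,4) — 2.
finish=shift 3: (1,1,3,4) (1,2,3,4) (2,1,3,4) (2,2,3,4) — 4.
Summing: 2 + 4 = 6.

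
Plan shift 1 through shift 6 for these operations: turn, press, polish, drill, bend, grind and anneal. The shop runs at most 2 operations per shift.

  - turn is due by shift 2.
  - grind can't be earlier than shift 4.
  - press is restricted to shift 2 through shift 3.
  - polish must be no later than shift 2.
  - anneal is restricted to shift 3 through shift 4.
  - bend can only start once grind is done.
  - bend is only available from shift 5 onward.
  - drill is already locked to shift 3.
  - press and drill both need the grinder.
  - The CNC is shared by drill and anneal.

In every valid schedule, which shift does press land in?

press's window is shift 2–shift 3.
drill is fixed at shift 3, and press can't share a shift with drill.
So press must be shift 2.

shift 2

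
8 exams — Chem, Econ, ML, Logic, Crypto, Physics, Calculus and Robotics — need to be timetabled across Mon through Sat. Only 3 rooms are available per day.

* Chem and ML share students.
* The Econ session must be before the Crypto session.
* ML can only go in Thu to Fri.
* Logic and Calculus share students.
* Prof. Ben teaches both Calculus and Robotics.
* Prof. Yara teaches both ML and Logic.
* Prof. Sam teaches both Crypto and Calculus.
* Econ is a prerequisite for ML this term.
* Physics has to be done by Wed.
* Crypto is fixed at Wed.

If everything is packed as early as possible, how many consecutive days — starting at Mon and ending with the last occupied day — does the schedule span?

4 days

The precedence chain requires at least 2 distinct days.
With at most 3 per day and 8 exams, at least 3 days are needed.
ML can't be placed before Thu — that is day 4 counting from Mon — so the schedule must run through at least 4 days.
4 works (last occupied day: Thu): for example Econ=Mon, Chem=Mon, ML=Thu, Robotics=Tue, Crypto=Wed, Physics=Mon, Logic=Tue, Calculus=Thu.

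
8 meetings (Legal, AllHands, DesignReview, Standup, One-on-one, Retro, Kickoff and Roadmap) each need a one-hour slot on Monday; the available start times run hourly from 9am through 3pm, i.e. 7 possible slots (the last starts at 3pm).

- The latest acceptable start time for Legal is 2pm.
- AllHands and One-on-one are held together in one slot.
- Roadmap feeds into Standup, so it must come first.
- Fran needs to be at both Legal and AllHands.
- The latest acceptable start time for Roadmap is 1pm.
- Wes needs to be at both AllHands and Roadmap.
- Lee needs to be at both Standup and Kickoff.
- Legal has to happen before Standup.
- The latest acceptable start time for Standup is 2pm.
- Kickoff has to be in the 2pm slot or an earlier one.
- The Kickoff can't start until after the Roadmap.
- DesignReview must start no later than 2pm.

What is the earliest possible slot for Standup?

10am

Precedence pushes Standup to at least 10am; Standup's own window allows nothing later than 2pm.
Standup at 10am is achievable: Legal -> 9am; DesignReview -> 9am; Roadmap -> 9am; One-on-one -> 10am; Kickoff -> 11am; AllHands -> 10am; Retro -> 9am; Standup -> 10am.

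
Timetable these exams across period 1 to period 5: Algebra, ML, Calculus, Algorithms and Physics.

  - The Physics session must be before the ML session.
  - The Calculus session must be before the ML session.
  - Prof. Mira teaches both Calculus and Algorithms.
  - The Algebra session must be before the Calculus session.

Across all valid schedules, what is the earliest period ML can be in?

Precedence pushes ML to at least period 3.
ML at period 3 is achievable: Physics=period 1; Algebra=period 1; Calculus=period 2; Algorithms=period 1; ML=period 3.

period 3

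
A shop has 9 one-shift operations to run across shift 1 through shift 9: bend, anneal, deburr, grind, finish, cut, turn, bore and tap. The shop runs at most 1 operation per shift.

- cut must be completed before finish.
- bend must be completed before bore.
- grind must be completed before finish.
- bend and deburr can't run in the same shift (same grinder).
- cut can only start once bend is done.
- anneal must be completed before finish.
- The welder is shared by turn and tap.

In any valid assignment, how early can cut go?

shift 2

Precedence pushes cut to at least shift 2; downstream work caps cut at shift 8.
cut at shift 2 is achievable: bend -> shift 1; anneal -> shift 3; deburr -> shift 7; turn -> shift 8; grind -> shift 4; bore -> shift 6; cut -> shift 2; finish -> shift 5; tap -> shift 9.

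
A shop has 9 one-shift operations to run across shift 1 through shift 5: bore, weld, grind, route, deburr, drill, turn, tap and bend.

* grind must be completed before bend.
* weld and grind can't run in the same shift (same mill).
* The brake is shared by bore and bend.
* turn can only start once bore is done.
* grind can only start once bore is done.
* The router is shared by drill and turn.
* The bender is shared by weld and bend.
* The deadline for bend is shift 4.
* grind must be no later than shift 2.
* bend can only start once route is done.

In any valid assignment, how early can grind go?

Precedence pushes grind to at least shift 2; grind's own window allows nothing later than shift 2.
grind at shift 2 is achievable: weld -> shift 1, grind -> shift 2, drill -> shift 1, deburr -> shift 1, turn -> shift 2, tap -> shift 1, bore -> shift 1, bend -> shift 3, route -> shift 1.

shift 2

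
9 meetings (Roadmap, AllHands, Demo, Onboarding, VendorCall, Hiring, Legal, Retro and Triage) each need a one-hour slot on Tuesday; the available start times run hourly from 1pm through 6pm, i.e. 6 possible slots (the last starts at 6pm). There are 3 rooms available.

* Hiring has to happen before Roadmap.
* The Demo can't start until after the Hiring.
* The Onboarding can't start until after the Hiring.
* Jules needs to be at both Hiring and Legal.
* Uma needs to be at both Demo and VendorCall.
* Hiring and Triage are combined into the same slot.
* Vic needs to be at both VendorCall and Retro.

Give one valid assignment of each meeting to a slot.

Hiring=1pm; Demo=2pm; Legal=3pm; Roadmap=2pm; VendorCall=3pm; AllHands=1pm; Onboarding=2pm; Triage=1pm; Retro=4pm

Checking: Hiring(1pm) before Onboarding(2pm); Hiring(1pm) before Roadmap(2pm); Hiring(1pm) before Demo(2pm); Hiring(1pm) != Legal(3pm); Demo(2pm) != VendorCall(3pm); VendorCall(3pm) != Retro(4pm); Hiring = Triage = 1pm; max 3 per slot (cap 3).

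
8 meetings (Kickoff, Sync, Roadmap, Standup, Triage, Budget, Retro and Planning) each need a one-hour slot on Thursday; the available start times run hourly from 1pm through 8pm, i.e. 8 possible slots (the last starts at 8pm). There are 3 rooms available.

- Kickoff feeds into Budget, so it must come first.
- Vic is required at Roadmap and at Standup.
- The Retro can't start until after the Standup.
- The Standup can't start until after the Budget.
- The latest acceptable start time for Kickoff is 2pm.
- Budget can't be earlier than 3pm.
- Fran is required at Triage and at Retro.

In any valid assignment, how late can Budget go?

Budget is available from 3pm; downstream work caps Budget at 6pm.
Budget at 6pm is achievable: Sync=1pm; Kickoff=1pm; Standup=7pm; Retro=8pm; Roadmap=1pm; Planning=2pm; Triage=2pm; Budget=6pm.

6pm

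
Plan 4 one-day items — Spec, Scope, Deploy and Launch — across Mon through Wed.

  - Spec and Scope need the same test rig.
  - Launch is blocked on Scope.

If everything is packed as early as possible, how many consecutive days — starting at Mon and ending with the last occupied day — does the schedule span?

The precedence chain requires at least 2 distinct days.
2 works (last occupied day: Tue): for example Deploy -> Mon, Launch -> Tue, Scope -> Mon, Spec -> Tue.

2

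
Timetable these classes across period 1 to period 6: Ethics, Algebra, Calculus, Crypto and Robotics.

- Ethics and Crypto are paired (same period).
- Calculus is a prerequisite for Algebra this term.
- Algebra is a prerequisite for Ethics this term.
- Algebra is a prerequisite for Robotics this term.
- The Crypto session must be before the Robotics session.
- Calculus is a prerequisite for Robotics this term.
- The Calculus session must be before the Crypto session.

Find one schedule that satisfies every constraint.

Algebra=period 2, Robotics=period 4, Ethics=period 3, Crypto=period 3, Calculus=period 1

Checking: Calculus(period 1) before Algebra(period 2); Calculus(period 1) before Robotics(period 4); Algebra(period 2) before Robotics(period 4); Algebra(period 2) before Ethics(period 3); Calculus(period 1) before Crypto(period 3); Crypto(period 3) before Robotics(period 4); Ethics = Crypto = period 3.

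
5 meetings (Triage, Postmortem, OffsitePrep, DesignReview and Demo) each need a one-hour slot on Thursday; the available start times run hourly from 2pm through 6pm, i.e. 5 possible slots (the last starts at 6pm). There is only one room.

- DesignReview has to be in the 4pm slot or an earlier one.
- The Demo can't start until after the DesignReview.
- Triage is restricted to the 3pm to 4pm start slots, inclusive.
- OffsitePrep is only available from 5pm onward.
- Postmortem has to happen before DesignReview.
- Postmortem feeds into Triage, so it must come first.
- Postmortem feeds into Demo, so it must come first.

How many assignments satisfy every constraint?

Enumerating: Demo=6pm, OffsitePrep=5pm, Triage=3pm, DesignReview=4pm, Postmortem=2pm | Triage in 3pm; OffsitePrep in 6pm; Postmortem in 2pm; Demo in 5pm; DesignReview in 4pm | OffsitePrep in 5pm; Triage in 4pm; Demo in 6pm; Postmortem in 2pm; DesignReview in 3pm | Demo in 5pm; Triage in 4pm; DesignReview in 3pm; OffsitePrep in 6pm; Postmortem in 2pm.

4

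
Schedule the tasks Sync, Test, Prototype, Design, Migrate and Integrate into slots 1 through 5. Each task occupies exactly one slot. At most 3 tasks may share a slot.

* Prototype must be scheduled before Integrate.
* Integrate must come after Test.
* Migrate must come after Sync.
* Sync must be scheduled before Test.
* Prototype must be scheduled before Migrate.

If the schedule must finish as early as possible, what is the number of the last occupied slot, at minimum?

slot 3

The precedence chain requires at least 3 distinct slots.
With at most 3 per slot and 6 tasks, at least 2 slots are needed.
3 works (last occupied slot: 3): for example Integrate in 3; Migrate in 2; Design in 1; Sync in 1; Prototype in 1; Test in 2.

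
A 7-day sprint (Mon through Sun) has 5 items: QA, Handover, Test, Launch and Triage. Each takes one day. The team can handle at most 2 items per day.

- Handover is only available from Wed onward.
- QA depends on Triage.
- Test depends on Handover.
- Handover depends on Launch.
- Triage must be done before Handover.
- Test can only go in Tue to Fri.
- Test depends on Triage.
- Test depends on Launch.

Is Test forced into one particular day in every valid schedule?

No

Test can be Thu (e.g. Launch in Mon; Triage in Mon; QA in Tue; Test in Thu; Handover in Wed) or Fri (e.g. QA in Tue, Triage in Mon, Launch in Mon, Test in Fri, Handover in Wed).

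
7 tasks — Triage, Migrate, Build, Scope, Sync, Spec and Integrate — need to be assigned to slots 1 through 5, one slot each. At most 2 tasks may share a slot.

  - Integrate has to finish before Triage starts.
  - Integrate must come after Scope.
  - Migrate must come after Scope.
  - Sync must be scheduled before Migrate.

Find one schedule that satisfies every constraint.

Migrate=2; Scope=1; Triage=3; Integrate=2; Sync=1; Spec=4; Build=3

Checking: Integrate(2) before Triage(3); Scope(1) before Integrate(2); Sync(1) before Migrate(2); Scope(1) before Migrate(2); max 2 per slot (cap 2).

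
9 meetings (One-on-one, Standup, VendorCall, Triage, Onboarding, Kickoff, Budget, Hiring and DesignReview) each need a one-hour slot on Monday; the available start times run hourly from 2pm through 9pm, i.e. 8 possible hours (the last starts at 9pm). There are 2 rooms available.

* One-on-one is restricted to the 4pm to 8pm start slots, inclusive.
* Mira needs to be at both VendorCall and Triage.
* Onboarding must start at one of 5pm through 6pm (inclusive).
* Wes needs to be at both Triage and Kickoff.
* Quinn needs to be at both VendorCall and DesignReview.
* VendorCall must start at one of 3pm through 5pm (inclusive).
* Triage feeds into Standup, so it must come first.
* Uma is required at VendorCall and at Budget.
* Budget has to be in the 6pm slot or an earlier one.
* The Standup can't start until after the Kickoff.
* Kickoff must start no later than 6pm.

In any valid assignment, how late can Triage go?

8pm

Downstream work caps Triage at 8pm.
Triage at 8pm is achievable: Kickoff=2pm, Onboarding=5pm, Standup=9pm, One-on-one=4pm, Budget=2pm, Triage=8pm, VendorCall=3pm, Hiring=3pm, DesignReview=4pm.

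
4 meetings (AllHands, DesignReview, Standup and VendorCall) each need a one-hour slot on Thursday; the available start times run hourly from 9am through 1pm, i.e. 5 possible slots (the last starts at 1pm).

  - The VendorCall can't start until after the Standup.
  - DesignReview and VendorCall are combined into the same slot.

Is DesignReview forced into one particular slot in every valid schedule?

DesignReview can be 10am (e.g. AllHands=9am; VendorCall=10am; DesignReview=10am; Standup=9am) or 11am (e.g. DesignReview in 11am, AllHands in 9am, VendorCall in 11am, Standup in 9am).

No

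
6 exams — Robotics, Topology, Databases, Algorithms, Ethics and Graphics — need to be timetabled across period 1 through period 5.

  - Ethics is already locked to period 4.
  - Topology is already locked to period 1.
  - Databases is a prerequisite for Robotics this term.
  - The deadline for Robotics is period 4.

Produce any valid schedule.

Robotics -> period 2; Ethics -> period 4; Databases -> period 1; Topology -> period 1; Algorithms -> period 1; Graphics -> period 1

Checking: Databases(period 1) before Robotics(period 2); Ethics=period 4 in [period 4,period 4]; Topology=period 1 in [period 1,period 1]; Robotics=period 2 in [period 1,period 4].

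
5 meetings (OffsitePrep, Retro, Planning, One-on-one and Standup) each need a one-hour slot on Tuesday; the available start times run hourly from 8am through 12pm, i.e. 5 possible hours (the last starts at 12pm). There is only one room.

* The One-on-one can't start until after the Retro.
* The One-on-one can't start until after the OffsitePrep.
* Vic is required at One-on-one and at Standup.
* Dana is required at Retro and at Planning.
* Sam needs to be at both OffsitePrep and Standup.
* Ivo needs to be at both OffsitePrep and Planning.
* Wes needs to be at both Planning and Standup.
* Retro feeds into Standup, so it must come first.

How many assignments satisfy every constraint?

Splitting on OffsitePrep: it can be 8am (8), 9am (8), 10am (6), 11am (3). Listing each branch's schedules as (Retro, Planning, One-on-one, Standup):
OffsitePrep=8am: (9am,10am,11am,12pm) (9am,10am,12pm,11am) (9am,11am,10am,12pm) (9am,11am,12pm,10am) (9am,12pm,10am,11am) (9am,12pm,11am,10am) (10am,9am,11am,12pm) (10am,9am,12pm,11am) — 8.
OffsitePrep=9am: (8am,10am,11am,12pm) (8am,10am,12pm,11am) (8am,11am,10am,12pm) (8am,11am,12pm,10am) (8am,12pm,10am,11am) (8am,12pm,11am,10am) (10am,8am,11am,12pm) (10am,8am,12pm,11am) — 8.
OffsitePrep=10am: (8am,9am,11am,12pm) (8am,9am,12pm,11am) (8am,11am,12pm,9am) (8am,12pm,11am,9am) (9am,8am,11am,12pm) (9am,8am,12pm,11am) — 6.
OffsitePrep=11am: (8am,9am,12pm,10am) (8am,10am,12pm,9am) (9am,8am,12pm,10am) — 3.
Summing: 8 + 8 + 6 + 3 = 25.

25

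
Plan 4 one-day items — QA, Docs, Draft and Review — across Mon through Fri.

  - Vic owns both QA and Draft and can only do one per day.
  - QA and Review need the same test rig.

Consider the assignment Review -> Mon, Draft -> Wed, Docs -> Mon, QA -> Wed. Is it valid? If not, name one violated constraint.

QA and Review need the same test rig — holds.
Vic owns both QA and Draft and can only do one per day — violated.

No. Vic owns both QA and Draft and can only do one per day is not satisfied.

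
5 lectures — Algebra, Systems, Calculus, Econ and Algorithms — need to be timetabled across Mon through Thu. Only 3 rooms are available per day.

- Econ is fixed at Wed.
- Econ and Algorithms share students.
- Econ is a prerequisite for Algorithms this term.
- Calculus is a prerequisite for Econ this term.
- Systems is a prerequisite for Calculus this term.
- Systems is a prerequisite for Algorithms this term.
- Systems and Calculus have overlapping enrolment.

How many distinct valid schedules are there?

Enumerating: Algebra -> Mon; Calculus -> Tue; Econ -> Wed; Algorithms -> Thu; Systems -> Mon | Algorithms=Thu; Algebra=Tue; Systems=Mon; Econ=Wed; Calculus=Tue | Econ in Wed, Algebra in Wed, Systems in Mon, Algorithms in Thu, Calculus in Tue | Algebra=Thu; Econ=Wed; Calculus=Tue; Algorithms=Thu; Systems=Mon.

4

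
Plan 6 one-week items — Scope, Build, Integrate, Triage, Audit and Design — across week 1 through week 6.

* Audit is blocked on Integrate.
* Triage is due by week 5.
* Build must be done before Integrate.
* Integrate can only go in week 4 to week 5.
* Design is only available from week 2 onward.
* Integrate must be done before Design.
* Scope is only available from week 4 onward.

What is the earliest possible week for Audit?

Precedence pushes Audit to at least week 5.
Audit at week 5 is achievable: Build=week 1; Scope=week 4; Audit=week 5; Integrate=week 4; Triage=week 1; Design=week 5.

week 5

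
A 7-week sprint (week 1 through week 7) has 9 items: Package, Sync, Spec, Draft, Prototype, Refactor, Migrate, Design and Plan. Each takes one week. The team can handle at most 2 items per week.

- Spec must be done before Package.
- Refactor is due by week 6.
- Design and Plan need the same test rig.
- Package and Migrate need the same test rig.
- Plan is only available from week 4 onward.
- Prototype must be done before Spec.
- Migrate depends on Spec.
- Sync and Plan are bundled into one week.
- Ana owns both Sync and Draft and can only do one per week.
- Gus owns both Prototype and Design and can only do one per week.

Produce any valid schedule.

Design=week 3, Prototype=week 1, Refactor=week 1, Plan=week 4, Package=week 3, Sync=week 4, Draft=week 2, Spec=week 2, Migrate=week 5

Checking: Prototype(week 1) before Spec(week 2); Spec(week 2) before Migrate(week 5); Spec(week 2) before Package(week 3); Package(week 3) != Migrate(week 5); Prototype(week 1) != Design(week 3); Design(week 3) != Plan(week 4); Sync(week 4) != Draft(week 2); Sync = Plan = week 4; Refactor=week 1 in [week 1,week 6]; Plan=week 4 in [week 4,week 7]; max 2 per week (cap 2).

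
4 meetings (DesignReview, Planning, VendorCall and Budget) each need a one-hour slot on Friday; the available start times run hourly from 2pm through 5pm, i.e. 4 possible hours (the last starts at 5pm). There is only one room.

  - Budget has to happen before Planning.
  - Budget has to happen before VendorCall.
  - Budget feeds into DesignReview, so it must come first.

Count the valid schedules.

6

Splitting on DesignReview: it can be 3pm (2), 4pm (2), 5pm (2). Listing each branch's schedules as (Planning, VendorCall, Budget):
DesignReview=3pm: (4pm,5pm,2pm) (5pm,4pm,2pm) — 2.
DesignReview=4pm: (3pm,5pm,2pm) (5pm,3pm,2pm) — 2.
DesignReview=5pm: (3pm,4pm,2pm) (4pm,3pm,2pm) — 2.
Summing: 2 + 2 + 2 = 6.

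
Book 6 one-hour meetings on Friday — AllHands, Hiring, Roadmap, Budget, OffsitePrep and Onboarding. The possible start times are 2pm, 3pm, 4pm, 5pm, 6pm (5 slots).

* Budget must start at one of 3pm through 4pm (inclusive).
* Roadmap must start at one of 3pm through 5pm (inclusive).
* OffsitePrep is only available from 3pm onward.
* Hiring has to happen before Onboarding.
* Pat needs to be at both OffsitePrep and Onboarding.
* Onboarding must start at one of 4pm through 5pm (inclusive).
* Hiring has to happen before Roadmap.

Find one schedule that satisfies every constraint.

Roadmap -> 3pm; OffsitePrep -> 3pm; Onboarding -> 4pm; Hiring -> 2pm; Budget -> 3pm; AllHands -> 2pm

Checking: Hiring(2pm) before Roadmap(3pm); Hiring(2pm) before Onboarding(4pm); OffsitePrep(3pm) != Onboarding(4pm); Budget=3pm in [3pm,4pm]; OffsitePrep=3pm in [3pm,6pm]; Roadmap=3pm in [3pm,5pm]; Onboarding=4pm in [4pm,5pm].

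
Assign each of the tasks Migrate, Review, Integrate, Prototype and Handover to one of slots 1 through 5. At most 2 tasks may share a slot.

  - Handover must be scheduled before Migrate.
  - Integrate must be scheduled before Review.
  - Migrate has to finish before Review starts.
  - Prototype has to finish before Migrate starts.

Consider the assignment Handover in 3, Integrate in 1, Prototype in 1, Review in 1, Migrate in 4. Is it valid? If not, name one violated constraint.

No — it violates: At most 2 tasks may share a slot

At most 2 tasks may share a slot — violated.
Integrate must be scheduled before Review — violated.
Prototype has to finish before Migrate starts — holds.
Migrate has to finish before Review starts — violated.
Handover must be scheduled before Migrate — holds.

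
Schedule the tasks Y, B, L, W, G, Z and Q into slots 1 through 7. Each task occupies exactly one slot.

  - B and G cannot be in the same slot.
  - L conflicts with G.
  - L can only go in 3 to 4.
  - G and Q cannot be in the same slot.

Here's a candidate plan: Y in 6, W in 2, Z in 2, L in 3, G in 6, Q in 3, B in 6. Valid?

No. B and G cannot be in the same slot is not satisfied.

G and Q cannot be in the same slot — holds.
L conflicts with G — holds.
B and G cannot be in the same slot — violated.
L can only go in 3 to 4 — holds.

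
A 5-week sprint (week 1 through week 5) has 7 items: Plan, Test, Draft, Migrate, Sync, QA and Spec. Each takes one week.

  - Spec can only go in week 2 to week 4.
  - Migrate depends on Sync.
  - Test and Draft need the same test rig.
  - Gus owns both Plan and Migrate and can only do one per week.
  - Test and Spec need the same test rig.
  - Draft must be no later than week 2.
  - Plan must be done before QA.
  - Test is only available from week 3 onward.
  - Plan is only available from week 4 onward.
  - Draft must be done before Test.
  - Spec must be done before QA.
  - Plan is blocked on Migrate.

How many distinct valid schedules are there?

Splitting on Test: it can be week 3 (12), week 4 (12), week 5 (18). Listing each branch's schedules as (Plan, Draft, Migrate, Sync, QA, Spec) by week number:
Test=week 3: (4,1,2,1,5,2) (4,1,2,1,5,4) (4,1,3,1,5,2) (4,1,3,1,5,4) (4,1,3,2,5,2) (4,1,3,2,5,4) (4,2,2,1,5,2) (4,2,2,1,5,4) (4,2,3,1,5,2) (4,2,3,1,5,4) (4,2,3,2,5,2) (4,2,3,2,5,4) — 12.
Test=week 4: (4,1,2,1,5,2) (4,1,2,1,5,3) (4,1,3,1,5,2) (4,1,3,1,5,3) (4,1,3,2,5,2) (4,1,3,2,5,3) (4,2,2,1,5,2) (4,2,2,1,5,3) (4,2,3,1,5,2) (4,2,3,1,5,3) (4,2,3,2,5,2) (4,2,3,2,5,3) — 12.
Test=week 5: (4,1,2,1,5,2) (4,1,2,1,5,3) (4,1,2,1,5,4) (4,1,3,1,5,2) (4,1,3,1,5,3) (4,1,3,1,5,4) (4,1,3,2,5,2) (4,1,3,2,5,3) (4,1,3,2,5,4) (4,2,2,1,5,2) (4,2,2,1,5,3) (4,2,2,1,5,4) (4,2,3,1,5,2) (4,2,3,1,5,3) (4,2,3,1,5,4) (4,2,3,2,5,2) (4,2,3,2,5,3) (4,2,3,2,5,4) — 18.
Summing: 12 + 12 + 18 = 42.

42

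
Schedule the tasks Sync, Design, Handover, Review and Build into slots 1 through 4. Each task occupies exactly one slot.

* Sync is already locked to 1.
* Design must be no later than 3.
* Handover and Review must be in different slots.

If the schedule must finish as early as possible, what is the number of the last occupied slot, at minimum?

2

Could 1 slot be enough, i.e. nothing placed later than 1? No: Review can't share with Handover (1) → nothing is left.
So 1 slot is not enough.
2 works (last occupied slot: 2): for example Sync -> 1, Design -> 1, Build -> 1, Review -> 2, Handover -> 1.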